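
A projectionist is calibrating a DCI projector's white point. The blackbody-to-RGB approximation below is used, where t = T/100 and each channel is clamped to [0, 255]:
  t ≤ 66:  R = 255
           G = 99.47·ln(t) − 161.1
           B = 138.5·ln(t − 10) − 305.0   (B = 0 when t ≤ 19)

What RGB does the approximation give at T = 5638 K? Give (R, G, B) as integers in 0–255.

(255, 240, 226)

t = 5638/100 = 56.38; the t ≤ 66 branch applies.
R = 255 by definition for t ≤ 66.
G = 99.47·ln 56.38 − 161.1 = 99.47·4.0321 − 161.1 = 239.974.
B = 138.5·ln(56.38 − 10) − 305.0 = 138.5·ln 46.38 − 305.0 = 138.5·3.8369 − 305.0 = 226.406.
Rounded: (255, 240, 226).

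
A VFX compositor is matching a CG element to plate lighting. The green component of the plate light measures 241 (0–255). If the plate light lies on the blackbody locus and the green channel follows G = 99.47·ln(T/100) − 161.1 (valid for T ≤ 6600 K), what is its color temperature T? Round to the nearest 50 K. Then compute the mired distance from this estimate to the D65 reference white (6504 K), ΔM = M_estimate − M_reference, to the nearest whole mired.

ln t = (241 + 161.1) / 99.47 = 4.0424.
t = e^4.0424 = 56.964.
T = 100·t = 5696 K → 5700 K to the nearest 50 K.
M_estimate = 10⁶/5700 = 175.44; M_reference = 10⁶/6504 = 153.75.
ΔM = 175.44 − 153.75 = 21.69 → +22 mireds.

+22 mireds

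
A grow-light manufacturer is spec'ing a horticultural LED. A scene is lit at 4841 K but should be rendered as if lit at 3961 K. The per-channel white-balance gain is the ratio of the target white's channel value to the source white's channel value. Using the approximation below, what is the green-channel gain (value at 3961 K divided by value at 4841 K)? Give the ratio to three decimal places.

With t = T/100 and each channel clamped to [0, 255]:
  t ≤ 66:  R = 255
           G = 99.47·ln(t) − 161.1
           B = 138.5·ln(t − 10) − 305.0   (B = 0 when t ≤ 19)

0.911

At 4841 K (t = 48.41):
  G = 99.47·ln 48.41 − 161.1 = 99.47·3.8797 − 161.1 = 224.814.
At 3961 K (t = 39.61):
  G = 99.47·ln 39.61 − 161.1 = 99.47·3.6791 − 161.1 = 204.858.
Gain = 204.858 / 224.814 = 0.9112 → 0.911.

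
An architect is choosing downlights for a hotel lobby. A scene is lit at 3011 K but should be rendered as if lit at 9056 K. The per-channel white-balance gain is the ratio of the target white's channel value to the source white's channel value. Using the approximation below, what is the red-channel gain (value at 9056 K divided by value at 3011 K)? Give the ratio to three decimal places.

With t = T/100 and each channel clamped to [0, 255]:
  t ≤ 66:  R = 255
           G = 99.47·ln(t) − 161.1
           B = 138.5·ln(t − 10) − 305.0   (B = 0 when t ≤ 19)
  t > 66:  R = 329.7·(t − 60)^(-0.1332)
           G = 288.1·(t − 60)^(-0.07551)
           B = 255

At 3011 K (t = 30.11):
  R = 255 by definition for t ≤ 66.
At 9056 K (t = 90.56):
  R = 329.7·(90.56 − 60)^(-0.1332) = 329.7·30.56^(-0.1332) = 329.7·0.63413 = 209.072.
Gain = 209.072 / 255.000 = 0.8199 → 0.820.

0.820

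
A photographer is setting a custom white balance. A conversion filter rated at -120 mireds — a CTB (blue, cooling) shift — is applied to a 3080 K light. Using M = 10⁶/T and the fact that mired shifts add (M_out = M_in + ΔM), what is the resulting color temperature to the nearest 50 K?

M_in = 10⁶/3080 = 324.68 mireds.
M_out = 324.68 + (-120) = 204.68 mireds.
T_out = 10⁶/204.68 = 4885.8 K → 4900 K.

4900 K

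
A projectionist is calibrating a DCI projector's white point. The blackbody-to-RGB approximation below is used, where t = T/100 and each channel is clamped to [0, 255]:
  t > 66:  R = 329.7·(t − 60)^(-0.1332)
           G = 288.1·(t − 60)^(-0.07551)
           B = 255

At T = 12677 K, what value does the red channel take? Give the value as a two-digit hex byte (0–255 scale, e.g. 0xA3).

t = 12677/100 = 126.77; the t > 66 branch applies.
R = 329.7·(126.77 − 60)^(-0.1332) = 329.7·66.77^(-0.1332) = 329.7·0.57143 = 188.402.
Rounded: 188; in hex, 0xBC.

0xBC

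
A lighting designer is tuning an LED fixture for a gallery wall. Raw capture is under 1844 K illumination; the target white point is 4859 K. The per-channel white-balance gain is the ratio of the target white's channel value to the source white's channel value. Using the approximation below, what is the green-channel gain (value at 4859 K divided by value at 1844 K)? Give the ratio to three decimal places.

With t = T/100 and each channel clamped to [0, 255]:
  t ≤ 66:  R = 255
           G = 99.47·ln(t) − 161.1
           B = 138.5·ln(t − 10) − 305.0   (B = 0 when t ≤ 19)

1.748

At 1844 K (t = 18.44):
  G = 99.47·ln 18.44 − 161.1 = 99.47·2.9145 − 161.1 = 128.808.
At 4859 K (t = 48.59):
  G = 99.47·ln 48.59 − 161.1 = 99.47·3.8834 − 161.1 = 225.184.
Gain = 225.184 / 128.808 = 1.7482 → 1.748.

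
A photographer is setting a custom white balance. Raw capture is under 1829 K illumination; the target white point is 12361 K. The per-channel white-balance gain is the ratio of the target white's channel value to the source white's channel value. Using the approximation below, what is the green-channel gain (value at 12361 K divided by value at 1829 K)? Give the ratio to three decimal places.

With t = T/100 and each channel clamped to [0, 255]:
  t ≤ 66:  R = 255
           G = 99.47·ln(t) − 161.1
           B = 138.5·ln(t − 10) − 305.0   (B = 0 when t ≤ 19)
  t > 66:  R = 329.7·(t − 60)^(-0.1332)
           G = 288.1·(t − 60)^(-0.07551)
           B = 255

1.645

At 1829 K (t = 18.29):
  G = 99.47·ln 18.29 − 161.1 = 99.47·2.9064 − 161.1 = 127.995.
At 12361 K (t = 123.61):
  G = 288.1·(123.61 − 60)^(-0.07551) = 288.1·63.61^(-0.07551) = 288.1·0.73083 = 210.552.
Gain = 210.552 / 127.995 = 1.6450 → 1.645.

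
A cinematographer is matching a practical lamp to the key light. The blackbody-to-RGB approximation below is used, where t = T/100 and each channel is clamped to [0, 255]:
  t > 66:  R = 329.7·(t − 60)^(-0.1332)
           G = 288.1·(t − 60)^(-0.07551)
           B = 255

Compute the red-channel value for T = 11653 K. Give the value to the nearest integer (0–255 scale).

193

t = 11653/100 = 116.53; the t > 66 branch applies.
R = 329.7·(116.53 − 60)^(-0.1332) = 329.7·56.53^(-0.1332) = 329.7·0.58425 = 192.626.
Rounded: 193.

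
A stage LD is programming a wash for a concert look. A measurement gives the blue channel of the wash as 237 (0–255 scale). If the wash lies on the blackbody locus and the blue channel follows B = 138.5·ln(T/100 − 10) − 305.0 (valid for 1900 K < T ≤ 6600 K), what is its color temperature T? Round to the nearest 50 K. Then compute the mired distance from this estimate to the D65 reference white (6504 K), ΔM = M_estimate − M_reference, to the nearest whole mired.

+13 mireds

ln(t − 10) = (237 + 305.0) / 138.5 = 3.9134.
t − 10 = e^3.9134 = 50.067, so t = 60.067.
T = 100·t = 6007 K → 6000 K to the nearest 50 K.
M_estimate = 10⁶/6000 = 166.67; M_reference = 10⁶/6504 = 153.75.
ΔM = 166.67 − 153.75 = 12.92 → +13 mireds.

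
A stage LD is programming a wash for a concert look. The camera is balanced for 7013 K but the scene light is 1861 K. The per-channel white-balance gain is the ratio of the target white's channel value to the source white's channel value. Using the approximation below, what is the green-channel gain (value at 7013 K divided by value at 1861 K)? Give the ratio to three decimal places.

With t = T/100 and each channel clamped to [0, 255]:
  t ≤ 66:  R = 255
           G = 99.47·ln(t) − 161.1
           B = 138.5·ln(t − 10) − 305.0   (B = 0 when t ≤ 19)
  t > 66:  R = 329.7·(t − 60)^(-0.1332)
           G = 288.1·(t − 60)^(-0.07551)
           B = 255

1.865

At 1861 K (t = 18.61):
  G = 99.47·ln 18.61 − 161.1 = 99.47·2.9237 − 161.1 = 129.720.
At 7013 K (t = 70.13):
  G = 288.1·(70.13 − 60)^(-0.07551) = 288.1·10.13^(-0.07551) = 288.1·0.83959 = 241.885.
Gain = 241.885 / 129.720 = 1.8647 → 1.865.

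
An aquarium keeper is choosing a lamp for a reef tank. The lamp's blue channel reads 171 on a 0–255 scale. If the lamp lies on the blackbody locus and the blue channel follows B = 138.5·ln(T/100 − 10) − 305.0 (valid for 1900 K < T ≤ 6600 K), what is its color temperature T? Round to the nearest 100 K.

ln(t − 10) = (171 + 305.0) / 138.5 = 3.4368.
t − 10 = e^3.4368 = 31.088, so t = 41.088.
T = 100·t = 4109 K → 4100 K to the nearest 100 K.

4100 K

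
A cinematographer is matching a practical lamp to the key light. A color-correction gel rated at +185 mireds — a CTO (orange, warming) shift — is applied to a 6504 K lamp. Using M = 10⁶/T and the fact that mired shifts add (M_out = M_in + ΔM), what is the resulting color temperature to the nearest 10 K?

M_in = 10⁶/6504 = 153.75 mireds.
M_out = 153.75 + (+185) = 338.75 mireds.
T_out = 10⁶/338.75 = 2952.0 K → 2950 K.

2950 K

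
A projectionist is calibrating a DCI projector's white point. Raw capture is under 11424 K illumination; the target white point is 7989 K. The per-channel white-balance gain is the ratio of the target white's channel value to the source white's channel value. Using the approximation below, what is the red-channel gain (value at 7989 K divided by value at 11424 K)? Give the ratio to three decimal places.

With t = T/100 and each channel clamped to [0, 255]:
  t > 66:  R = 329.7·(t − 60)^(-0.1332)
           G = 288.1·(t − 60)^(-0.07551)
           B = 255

1.143

At 11424 K (t = 114.24):
  R = 329.7·(114.24 − 60)^(-0.1332) = 329.7·54.24^(-0.1332) = 329.7·0.58747 = 193.690.
At 7989 K (t = 79.89):
  R = 329.7·(79.89 − 60)^(-0.1332) = 329.7·19.89^(-0.1332) = 329.7·0.67146 = 221.381.
Gain = 221.381 / 193.690 = 1.1430 → 1.143.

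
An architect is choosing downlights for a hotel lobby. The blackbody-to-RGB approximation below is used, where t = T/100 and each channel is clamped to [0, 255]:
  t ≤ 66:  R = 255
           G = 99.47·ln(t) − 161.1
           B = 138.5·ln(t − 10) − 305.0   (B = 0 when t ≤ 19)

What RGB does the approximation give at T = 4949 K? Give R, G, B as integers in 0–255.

R=255, G=227, B=204

t = 4949/100 = 49.49; the t ≤ 66 branch applies.
R = 255 by definition for t ≤ 66.
G = 99.47·ln 49.49 − 161.1 = 99.47·3.9018 − 161.1 = 227.009.
B = 138.5·ln(49.49 − 10) − 305.0 = 138.5·ln 39.49 − 305.0 = 138.5·3.6760 − 305.0 = 204.133.
Rounded: (255, 227, 204).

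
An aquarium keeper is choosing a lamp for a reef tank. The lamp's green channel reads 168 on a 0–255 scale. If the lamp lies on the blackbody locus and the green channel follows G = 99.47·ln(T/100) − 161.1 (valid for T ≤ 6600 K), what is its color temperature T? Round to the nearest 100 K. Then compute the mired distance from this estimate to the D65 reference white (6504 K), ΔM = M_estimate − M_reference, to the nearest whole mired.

+217 mireds

ln t = (168 + 161.1) / 99.47 = 3.3085.
t = e^3.3085 = 27.345.
T = 100·t = 2735 K → 2700 K to the nearest 100 K.
M_estimate = 10⁶/2700 = 370.37; M_reference = 10⁶/6504 = 153.75.
ΔM = 370.37 − 153.75 = 216.62 → +217 mireds.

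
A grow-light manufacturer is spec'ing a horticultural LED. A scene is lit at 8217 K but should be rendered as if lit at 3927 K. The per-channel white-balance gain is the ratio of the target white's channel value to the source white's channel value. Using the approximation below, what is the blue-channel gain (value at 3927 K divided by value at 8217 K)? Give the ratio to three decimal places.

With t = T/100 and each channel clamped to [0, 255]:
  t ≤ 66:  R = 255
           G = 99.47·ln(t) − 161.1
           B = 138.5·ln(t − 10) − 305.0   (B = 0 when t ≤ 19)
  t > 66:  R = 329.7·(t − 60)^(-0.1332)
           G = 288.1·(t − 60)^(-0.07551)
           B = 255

0.638

At 8217 K (t = 82.17):
  B = 255 by definition for t > 66.
At 3927 K (t = 39.27):
  B = 138.5·ln(39.27 − 10) − 305.0 = 138.5·ln 29.27 − 305.0 = 138.5·3.3766 − 305.0 = 162.654.
Gain = 162.654 / 255.000 = 0.6379 → 0.638.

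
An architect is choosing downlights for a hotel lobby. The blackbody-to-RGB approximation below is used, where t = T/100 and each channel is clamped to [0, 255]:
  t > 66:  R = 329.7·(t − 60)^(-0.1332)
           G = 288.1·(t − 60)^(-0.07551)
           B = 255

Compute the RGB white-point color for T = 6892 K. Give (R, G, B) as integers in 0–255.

(246, 244, 255)

t = 6892/100 = 68.92; the t > 66 branch applies.
R = 329.7·(68.92 − 60)^(-0.1332) = 329.7·8.92^(-0.1332) = 329.7·0.74716 = 246.337.
G = 288.1·(68.92 − 60)^(-0.07551) = 288.1·8.92^(-0.07551) = 288.1·0.84769 = 244.220.
B = 255 by definition for t > 66.
Rounded: (246, 244, 255).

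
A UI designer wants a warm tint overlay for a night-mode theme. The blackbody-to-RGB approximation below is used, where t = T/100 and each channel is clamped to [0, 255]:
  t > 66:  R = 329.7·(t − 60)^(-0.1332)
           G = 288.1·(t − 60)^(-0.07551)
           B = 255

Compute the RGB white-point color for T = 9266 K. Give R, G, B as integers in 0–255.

R=207, G=221, B=255

t = 9266/100 = 92.66; the t > 66 branch applies.
R = 329.7·(92.66 − 60)^(-0.1332) = 329.7·32.66^(-0.1332) = 329.7·0.62854 = 207.230.
G = 288.1·(92.66 − 60)^(-0.07551) = 288.1·32.66^(-0.07551) = 288.1·0.76856 = 221.422.
B = 255 by definition for t > 66.
Rounded: (207, 221, 255).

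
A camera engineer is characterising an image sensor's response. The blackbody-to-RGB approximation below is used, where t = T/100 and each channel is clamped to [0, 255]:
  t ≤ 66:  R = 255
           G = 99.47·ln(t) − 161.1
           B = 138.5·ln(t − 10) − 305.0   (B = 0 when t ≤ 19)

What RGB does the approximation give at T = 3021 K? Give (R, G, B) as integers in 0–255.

(255, 178, 111)

t = 3021/100 = 30.21; the t ≤ 66 branch applies.
R = 255 by definition for t ≤ 66.
G = 99.47·ln 30.21 − 161.1 = 99.47·3.4082 − 161.1 = 177.911.
B = 138.5·ln(30.21 − 10) − 305.0 = 138.5·ln 20.21 − 305.0 = 138.5·3.0062 − 305.0 = 111.356.
Rounded: (255, 178, 111).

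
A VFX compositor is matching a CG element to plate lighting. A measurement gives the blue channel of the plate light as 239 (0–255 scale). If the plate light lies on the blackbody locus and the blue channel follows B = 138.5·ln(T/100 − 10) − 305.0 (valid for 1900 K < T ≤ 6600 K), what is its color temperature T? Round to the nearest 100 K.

6100 K

ln(t − 10) = (239 + 305.0) / 138.5 = 3.9278.
t − 10 = e^3.9278 = 50.795, so t = 60.795.
T = 100·t = 6079 K → 6100 K to the nearest 100 K.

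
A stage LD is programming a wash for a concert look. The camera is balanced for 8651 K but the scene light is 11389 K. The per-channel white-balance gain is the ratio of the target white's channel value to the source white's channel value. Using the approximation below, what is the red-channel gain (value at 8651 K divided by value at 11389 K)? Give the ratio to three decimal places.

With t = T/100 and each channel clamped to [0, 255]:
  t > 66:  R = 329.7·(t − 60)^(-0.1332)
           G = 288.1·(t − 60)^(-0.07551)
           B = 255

1.099

At 11389 K (t = 113.89):
  R = 329.7·(113.89 − 60)^(-0.1332) = 329.7·53.89^(-0.1332) = 329.7·0.58798 = 193.857.
At 8651 K (t = 86.51):
  R = 329.7·(86.51 − 60)^(-0.1332) = 329.7·26.51^(-0.1332) = 329.7·0.64625 = 213.069.
Gain = 213.069 / 193.857 = 1.0991 → 1.099.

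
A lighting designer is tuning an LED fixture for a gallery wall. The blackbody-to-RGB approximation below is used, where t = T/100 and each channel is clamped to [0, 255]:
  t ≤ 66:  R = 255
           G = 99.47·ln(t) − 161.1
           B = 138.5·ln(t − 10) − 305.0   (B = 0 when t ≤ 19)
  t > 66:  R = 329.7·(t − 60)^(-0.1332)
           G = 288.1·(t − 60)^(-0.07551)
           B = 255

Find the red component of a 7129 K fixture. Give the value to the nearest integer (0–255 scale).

239

t = 7129/100 = 71.29; the t > 66 branch applies.
R = 329.7·(71.29 − 60)^(-0.1332) = 329.7·11.29^(-0.1332) = 329.7·0.72407 = 238.726.
Rounded: 239.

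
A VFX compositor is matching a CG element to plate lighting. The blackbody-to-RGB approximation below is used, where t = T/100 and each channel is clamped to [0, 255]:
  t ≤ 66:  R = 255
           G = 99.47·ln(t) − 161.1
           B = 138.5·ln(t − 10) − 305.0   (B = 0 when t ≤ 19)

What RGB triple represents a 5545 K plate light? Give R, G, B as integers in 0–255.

t = 5545/100 = 55.45; the t ≤ 66 branch applies.
R = 255 by definition for t ≤ 66.
G = 99.47·ln 55.45 − 161.1 = 99.47·4.0155 − 161.1 = 238.320.
B = 138.5·ln(55.45 − 10) − 305.0 = 138.5·ln 45.45 − 305.0 = 138.5·3.8166 − 305.0 = 223.601.
Rounded: (255, 238, 224).

R=255, G=238, B=224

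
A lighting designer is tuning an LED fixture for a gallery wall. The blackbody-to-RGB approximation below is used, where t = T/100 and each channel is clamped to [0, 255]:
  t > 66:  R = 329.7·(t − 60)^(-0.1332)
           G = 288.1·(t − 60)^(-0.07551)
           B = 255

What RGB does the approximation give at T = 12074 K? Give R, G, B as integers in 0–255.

R=191, G=211, B=255

t = 12074/100 = 120.74; the t > 66 branch applies.
R = 329.7·(120.74 − 60)^(-0.1332) = 329.7·60.74^(-0.1332) = 329.7·0.57868 = 190.792.
G = 288.1·(120.74 − 60)^(-0.07551) = 288.1·60.74^(-0.07551) = 288.1·0.73338 = 211.287.
B = 255 by definition for t > 66.
Rounded: (191, 211, 255).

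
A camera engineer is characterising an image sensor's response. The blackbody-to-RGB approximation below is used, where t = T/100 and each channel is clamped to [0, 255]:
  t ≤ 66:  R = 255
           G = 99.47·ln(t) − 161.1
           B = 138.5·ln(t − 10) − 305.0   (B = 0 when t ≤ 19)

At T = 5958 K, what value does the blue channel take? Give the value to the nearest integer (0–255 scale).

t = 5958/100 = 59.58; the t ≤ 66 branch applies.
B = 138.5·ln(59.58 − 10) − 305.0 = 138.5·ln 49.58 − 305.0 = 138.5·3.9036 − 305.0 = 235.647.
Rounded: 236.

236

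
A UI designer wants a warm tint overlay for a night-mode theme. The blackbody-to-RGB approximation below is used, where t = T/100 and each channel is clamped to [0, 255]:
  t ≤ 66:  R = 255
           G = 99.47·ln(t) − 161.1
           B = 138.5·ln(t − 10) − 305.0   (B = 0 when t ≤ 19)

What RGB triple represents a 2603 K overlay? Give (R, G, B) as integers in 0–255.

(255, 163, 79)

t = 2603/100 = 26.03; the t ≤ 66 branch applies.
R = 255 by definition for t ≤ 66.
G = 99.47·ln 26.03 − 161.1 = 99.47·3.2592 − 161.1 = 163.098.
B = 138.5·ln(26.03 − 10) − 305.0 = 138.5·ln 16.03 − 305.0 = 138.5·2.7745 − 305.0 = 79.263.
Rounded: (255, 163, 79).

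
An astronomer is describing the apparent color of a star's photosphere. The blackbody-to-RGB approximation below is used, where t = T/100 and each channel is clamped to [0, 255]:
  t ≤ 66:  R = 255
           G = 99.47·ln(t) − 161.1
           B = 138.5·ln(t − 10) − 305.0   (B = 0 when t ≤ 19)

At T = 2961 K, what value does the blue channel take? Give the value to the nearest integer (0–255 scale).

107

t = 2961/100 = 29.61; the t ≤ 66 branch applies.
B = 138.5·ln(29.61 − 10) − 305.0 = 138.5·ln 19.61 − 305.0 = 138.5·2.9760 − 305.0 = 107.181.
Rounded: 107.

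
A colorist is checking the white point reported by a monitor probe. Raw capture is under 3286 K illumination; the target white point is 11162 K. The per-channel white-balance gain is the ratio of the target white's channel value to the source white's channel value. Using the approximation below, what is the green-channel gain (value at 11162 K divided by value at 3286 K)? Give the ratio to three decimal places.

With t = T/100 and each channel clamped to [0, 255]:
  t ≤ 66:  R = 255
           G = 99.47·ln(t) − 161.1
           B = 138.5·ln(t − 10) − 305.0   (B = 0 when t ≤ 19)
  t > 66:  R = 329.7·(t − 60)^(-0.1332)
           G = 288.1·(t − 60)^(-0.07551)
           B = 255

1.148

At 3286 K (t = 32.86):
  G = 99.47·ln 32.86 − 161.1 = 99.47·3.4923 − 161.1 = 186.275.
At 11162 K (t = 111.62):
  G = 288.1·(111.62 − 60)^(-0.07551) = 288.1·51.62^(-0.07551) = 288.1·0.74245 = 213.899.
Gain = 213.899 / 186.275 = 1.1483 → 1.148.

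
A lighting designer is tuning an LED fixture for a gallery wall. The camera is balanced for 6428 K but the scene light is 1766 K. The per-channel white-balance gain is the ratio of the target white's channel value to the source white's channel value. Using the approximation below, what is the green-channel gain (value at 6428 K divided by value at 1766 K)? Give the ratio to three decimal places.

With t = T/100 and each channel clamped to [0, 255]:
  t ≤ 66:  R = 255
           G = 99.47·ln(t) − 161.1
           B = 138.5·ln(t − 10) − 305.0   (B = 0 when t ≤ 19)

2.032

At 1766 K (t = 17.66):
  G = 99.47·ln 17.66 − 161.1 = 99.47·2.8713 − 161.1 = 124.508.
At 6428 K (t = 64.28):
  G = 99.47·ln 64.28 − 161.1 = 99.47·4.1632 − 161.1 = 253.018.
Gain = 253.018 / 124.508 = 2.0321 → 2.032.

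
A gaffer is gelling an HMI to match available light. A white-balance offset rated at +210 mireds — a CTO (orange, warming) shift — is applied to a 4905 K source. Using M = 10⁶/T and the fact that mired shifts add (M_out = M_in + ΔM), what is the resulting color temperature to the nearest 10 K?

M_in = 10⁶/4905 = 203.87 mireds.
M_out = 203.87 + (+210) = 413.87 mireds.
T_out = 10⁶/413.87 = 2416.2 K → 2420 K.

2420 K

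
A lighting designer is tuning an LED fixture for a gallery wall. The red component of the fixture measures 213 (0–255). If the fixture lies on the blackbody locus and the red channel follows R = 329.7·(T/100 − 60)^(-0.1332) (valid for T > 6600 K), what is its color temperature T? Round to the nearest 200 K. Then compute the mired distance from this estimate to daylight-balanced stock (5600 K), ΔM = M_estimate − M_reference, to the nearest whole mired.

-62 mireds

(t − 60)^(-0.1332) = 213/329.7 = 0.64604.
t − 60 = 0.64604^(1/-0.1332) = 0.64604^(-7.508) = 26.575, so t = 86.575.
T = 100·t = 8657 K → 8600 K to the nearest 200 K.
M_estimate = 10⁶/8600 = 116.28; M_reference = 10⁶/5600 = 178.57.
ΔM = 116.28 − 178.57 = -62.29 → -62 mireds.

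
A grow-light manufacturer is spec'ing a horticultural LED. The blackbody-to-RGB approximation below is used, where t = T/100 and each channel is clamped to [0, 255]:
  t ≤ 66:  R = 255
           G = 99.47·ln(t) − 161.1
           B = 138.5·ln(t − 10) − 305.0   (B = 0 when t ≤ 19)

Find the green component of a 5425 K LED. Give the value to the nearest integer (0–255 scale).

t = 5425/100 = 54.25; the t ≤ 66 branch applies.
G = 99.47·ln 54.25 − 161.1 = 99.47·3.9936 − 161.1 = 236.144.
Rounded: 236.

236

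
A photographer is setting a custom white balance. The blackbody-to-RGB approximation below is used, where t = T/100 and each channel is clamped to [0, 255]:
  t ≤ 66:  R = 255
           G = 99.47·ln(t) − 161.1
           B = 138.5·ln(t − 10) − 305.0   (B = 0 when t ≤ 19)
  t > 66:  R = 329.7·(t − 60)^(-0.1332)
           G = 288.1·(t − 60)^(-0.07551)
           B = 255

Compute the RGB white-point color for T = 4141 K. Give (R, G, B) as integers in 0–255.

t = 4141/100 = 41.41; the t ≤ 66 branch applies.
R = 255 by definition for t ≤ 66.
G = 99.47·ln 41.41 − 161.1 = 99.47·3.7235 − 161.1 = 209.279.
B = 138.5·ln(41.41 − 10) − 305.0 = 138.5·ln 31.41 − 305.0 = 138.5·3.4471 − 305.0 = 172.427.
Rounded: (255, 209, 172).

(255, 209, 172)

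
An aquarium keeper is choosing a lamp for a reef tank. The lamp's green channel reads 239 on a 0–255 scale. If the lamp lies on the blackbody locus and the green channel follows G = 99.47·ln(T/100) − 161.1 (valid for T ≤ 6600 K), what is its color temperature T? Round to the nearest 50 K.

5600 K

ln t = (239 + 161.1) / 99.47 = 4.0223.
t = e^4.0223 = 55.830.
T = 100·t = 5583 K → 5600 K to the nearest 50 K.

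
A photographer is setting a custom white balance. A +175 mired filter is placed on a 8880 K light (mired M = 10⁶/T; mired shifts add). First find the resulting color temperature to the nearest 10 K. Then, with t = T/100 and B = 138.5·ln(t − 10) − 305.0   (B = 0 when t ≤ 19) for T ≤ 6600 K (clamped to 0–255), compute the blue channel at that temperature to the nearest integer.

M_in = 10⁶/8880 = 112.61; M_out = 112.61 + (+175) = 287.61.
T_out = 10⁶/287.61 = 3476.9 K → 3480 K; t = 34.8.
B = 138.5·ln(34.8 − 10) − 305.0 = 138.5·ln 24.8 − 305.0 = 138.5·3.2108 − 305.0 = 139.702.
Rounded: 140.

140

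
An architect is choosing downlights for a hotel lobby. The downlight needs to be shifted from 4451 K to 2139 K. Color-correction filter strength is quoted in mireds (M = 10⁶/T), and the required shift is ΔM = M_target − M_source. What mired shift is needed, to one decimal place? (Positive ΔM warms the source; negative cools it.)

+242.8 mireds

M_source = 10⁶/4451 = 224.669; M_target = 10⁶/2139 = 467.508.
ΔM = 467.508 − 224.669 = 242.840 → +242.8 mireds, a warming shift.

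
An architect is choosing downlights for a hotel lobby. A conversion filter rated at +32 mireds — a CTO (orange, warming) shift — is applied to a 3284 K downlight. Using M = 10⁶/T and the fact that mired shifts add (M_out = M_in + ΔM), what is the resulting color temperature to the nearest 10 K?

M_in = 10⁶/3284 = 304.51 mireds.
M_out = 304.51 + (+32) = 336.51 mireds.
T_out = 10⁶/336.51 = 2971.7 K → 2970 K.

2970 K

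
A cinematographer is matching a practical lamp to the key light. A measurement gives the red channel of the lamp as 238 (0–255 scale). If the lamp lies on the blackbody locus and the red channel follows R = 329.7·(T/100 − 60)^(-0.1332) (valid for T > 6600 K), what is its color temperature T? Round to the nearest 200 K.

(t − 60)^(-0.1332) = 238/329.7 = 0.72187.
t − 60 = 0.72187^(1/-0.1332) = 0.72187^(-7.508) = 11.551, so t = 71.551.
T = 100·t = 7155 K → 7200 K to the nearest 200 K.

7200 K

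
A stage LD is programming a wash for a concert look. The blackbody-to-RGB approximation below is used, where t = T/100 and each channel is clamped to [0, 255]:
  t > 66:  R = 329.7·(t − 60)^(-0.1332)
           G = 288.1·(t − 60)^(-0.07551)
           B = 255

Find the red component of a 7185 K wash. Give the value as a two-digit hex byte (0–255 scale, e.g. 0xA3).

t = 7185/100 = 71.85; the t > 66 branch applies.
R = 329.7·(71.85 − 60)^(-0.1332) = 329.7·11.85^(-0.1332) = 329.7·0.71942 = 237.192.
Rounded: 237; in hex, 0xED.

0xED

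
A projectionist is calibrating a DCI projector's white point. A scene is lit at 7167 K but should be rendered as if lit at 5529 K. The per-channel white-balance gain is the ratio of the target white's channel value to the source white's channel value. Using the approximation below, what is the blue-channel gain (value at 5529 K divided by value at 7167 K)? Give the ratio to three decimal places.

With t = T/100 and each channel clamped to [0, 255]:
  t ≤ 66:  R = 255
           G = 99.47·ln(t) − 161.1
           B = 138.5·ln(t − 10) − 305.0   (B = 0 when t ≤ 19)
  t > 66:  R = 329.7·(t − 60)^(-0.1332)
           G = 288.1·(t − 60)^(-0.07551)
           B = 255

At 7167 K (t = 71.67):
  B = 255 by definition for t > 66.
At 5529 K (t = 55.29):
  B = 138.5·ln(55.29 − 10) − 305.0 = 138.5·ln 45.29 − 305.0 = 138.5·3.8131 − 305.0 = 223.112.
Gain = 223.112 / 255.000 = 0.8750 → 0.875.

0.875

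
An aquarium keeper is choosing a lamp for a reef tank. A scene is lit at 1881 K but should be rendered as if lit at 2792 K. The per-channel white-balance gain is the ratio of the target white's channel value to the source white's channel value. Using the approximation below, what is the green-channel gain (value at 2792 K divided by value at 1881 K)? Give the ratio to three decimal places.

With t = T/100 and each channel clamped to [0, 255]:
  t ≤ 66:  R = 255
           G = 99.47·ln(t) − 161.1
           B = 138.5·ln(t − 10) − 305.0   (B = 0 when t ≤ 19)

1.300

At 1881 K (t = 18.81):
  G = 99.47·ln 18.81 − 161.1 = 99.47·2.9344 − 161.1 = 130.784.
At 2792 K (t = 27.92):
  G = 99.47·ln 27.92 − 161.1 = 99.47·3.3293 − 161.1 = 170.070.
Gain = 170.070 / 130.784 = 1.3004 → 1.300.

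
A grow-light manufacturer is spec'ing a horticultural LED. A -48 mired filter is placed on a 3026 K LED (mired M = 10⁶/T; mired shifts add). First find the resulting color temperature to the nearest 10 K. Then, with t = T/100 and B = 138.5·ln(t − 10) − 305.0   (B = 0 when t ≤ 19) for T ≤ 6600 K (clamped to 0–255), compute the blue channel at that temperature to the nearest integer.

143

M_in = 10⁶/3026 = 330.47; M_out = 330.47 + (-48) = 282.47.
T_out = 10⁶/282.47 = 3540.2 K → 3540 K; t = 35.4.
B = 138.5·ln(35.4 − 10) − 305.0 = 138.5·ln 25.4 − 305.0 = 138.5·3.2347 − 305.0 = 143.013.
Rounded: 143.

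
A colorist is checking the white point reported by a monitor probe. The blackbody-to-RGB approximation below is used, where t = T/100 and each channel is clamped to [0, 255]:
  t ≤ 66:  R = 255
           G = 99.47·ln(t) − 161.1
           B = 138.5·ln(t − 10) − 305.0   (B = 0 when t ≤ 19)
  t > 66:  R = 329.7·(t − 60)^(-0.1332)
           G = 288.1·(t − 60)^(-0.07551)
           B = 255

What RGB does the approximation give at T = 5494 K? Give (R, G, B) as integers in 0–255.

t = 5494/100 = 54.94; the t ≤ 66 branch applies.
R = 255 by definition for t ≤ 66.
G = 99.47·ln 54.94 − 161.1 = 99.47·4.0062 − 161.1 = 237.401.
B = 138.5·ln(54.94 − 10) − 305.0 = 138.5·ln 44.94 − 305.0 = 138.5·3.8053 − 305.0 = 222.038.
Rounded: (255, 237, 222).

(255, 237, 222)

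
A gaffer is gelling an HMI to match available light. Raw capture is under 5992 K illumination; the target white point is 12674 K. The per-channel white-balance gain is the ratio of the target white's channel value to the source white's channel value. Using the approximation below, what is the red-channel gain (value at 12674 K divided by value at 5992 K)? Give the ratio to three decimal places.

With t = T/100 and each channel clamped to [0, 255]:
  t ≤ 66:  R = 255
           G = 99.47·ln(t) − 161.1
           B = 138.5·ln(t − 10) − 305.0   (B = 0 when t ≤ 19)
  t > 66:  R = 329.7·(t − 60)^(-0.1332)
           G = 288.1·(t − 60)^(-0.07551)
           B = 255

0.739

At 5992 K (t = 59.92):
  R = 255 by definition for t ≤ 66.
At 12674 K (t = 126.74):
  R = 329.7·(126.74 − 60)^(-0.1332) = 329.7·66.74^(-0.1332) = 329.7·0.57147 = 188.413.
Gain = 188.413 / 255.000 = 0.7389 → 0.739.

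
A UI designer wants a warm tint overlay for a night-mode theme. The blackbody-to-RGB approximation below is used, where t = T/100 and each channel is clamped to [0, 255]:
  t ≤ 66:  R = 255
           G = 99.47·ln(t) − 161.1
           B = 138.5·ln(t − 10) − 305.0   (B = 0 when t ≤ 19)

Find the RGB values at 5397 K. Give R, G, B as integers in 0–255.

R=255, G=236, B=219

t = 5397/100 = 53.97; the t ≤ 66 branch applies.
R = 255 by definition for t ≤ 66.
G = 99.47·ln 53.97 − 161.1 = 99.47·3.9884 − 161.1 = 235.629.
B = 138.5·ln(53.97 − 10) − 305.0 = 138.5·ln 43.97 − 305.0 = 138.5·3.7835 − 305.0 = 219.016.
Rounded: (255, 236, 219).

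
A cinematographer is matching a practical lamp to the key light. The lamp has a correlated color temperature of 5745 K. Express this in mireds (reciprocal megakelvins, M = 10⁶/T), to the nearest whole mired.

174 mireds

M = 10⁶ / 5745 = 174.064 → 174 mireds.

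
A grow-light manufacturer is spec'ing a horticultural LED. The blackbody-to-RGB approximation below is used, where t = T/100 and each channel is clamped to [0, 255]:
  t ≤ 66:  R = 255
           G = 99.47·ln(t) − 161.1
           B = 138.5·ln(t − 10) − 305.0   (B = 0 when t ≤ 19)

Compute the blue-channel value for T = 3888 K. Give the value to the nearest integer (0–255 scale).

t = 3888/100 = 38.88; the t ≤ 66 branch applies.
B = 138.5·ln(38.88 − 10) − 305.0 = 138.5·ln 28.88 − 305.0 = 138.5·3.3631 − 305.0 = 160.796.
Rounded: 161.

161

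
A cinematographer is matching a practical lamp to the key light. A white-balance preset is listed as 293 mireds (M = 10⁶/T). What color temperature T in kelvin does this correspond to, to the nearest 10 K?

3410 K

T = 10⁶ / 293 = 3412.97 K → 3410 K.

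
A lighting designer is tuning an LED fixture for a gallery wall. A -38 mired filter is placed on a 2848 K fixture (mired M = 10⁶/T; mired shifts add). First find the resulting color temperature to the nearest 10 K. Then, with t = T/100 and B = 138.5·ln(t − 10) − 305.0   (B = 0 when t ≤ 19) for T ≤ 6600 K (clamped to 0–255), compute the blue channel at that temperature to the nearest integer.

M_in = 10⁶/2848 = 351.12; M_out = 351.12 + (-38) = 313.12.
T_out = 10⁶/313.12 = 3193.6 K → 3190 K; t = 31.9.
B = 138.5·ln(31.9 − 10) − 305.0 = 138.5·ln 21.9 − 305.0 = 138.5·3.0865 − 305.0 = 122.478.
Rounded: 122.

122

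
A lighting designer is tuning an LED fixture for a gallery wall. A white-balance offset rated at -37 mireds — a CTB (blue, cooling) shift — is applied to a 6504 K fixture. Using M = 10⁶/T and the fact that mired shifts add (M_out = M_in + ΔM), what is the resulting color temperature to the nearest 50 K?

8550 K

M_in = 10⁶/6504 = 153.75 mireds.
M_out = 153.75 + (-37) = 116.75 mireds.
T_out = 10⁶/116.75 = 8565.2 K → 8550 K.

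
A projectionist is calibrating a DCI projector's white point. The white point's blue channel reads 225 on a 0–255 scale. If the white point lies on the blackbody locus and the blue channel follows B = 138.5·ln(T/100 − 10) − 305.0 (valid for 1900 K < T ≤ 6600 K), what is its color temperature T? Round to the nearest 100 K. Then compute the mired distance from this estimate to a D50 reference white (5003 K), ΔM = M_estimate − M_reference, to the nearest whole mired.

ln(t − 10) = (225 + 305.0) / 138.5 = 3.8267.
t − 10 = e^3.8267 = 45.911, so t = 55.911.
T = 100·t = 5591 K → 5600 K to the nearest 100 K.
M_estimate = 10⁶/5600 = 178.57; M_reference = 10⁶/5003 = 199.88.
ΔM = 178.57 − 199.88 = -21.31 → -21 mireds.

-21 mireds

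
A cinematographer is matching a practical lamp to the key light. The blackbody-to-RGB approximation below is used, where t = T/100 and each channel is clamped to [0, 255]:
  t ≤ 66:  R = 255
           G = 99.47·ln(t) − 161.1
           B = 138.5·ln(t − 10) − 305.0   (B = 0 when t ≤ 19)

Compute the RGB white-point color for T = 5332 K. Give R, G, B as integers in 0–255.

R=255, G=234, B=217

t = 5332/100 = 53.32; the t ≤ 66 branch applies.
R = 255 by definition for t ≤ 66.
G = 99.47·ln 53.32 − 161.1 = 99.47·3.9763 − 161.1 = 234.424.
B = 138.5·ln(53.32 − 10) − 305.0 = 138.5·ln 43.32 − 305.0 = 138.5·3.7686 − 305.0 = 216.953.
Rounded: (255, 234, 217).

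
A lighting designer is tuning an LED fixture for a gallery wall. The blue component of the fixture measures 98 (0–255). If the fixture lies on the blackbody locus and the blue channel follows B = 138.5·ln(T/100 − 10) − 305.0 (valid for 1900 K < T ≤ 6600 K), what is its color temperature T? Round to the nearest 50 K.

ln(t − 10) = (98 + 305.0) / 138.5 = 2.9097.
t − 10 = e^2.9097 = 18.352, so t = 28.352.
T = 100·t = 2835 K → 2850 K to the nearest 50 K.

2850 K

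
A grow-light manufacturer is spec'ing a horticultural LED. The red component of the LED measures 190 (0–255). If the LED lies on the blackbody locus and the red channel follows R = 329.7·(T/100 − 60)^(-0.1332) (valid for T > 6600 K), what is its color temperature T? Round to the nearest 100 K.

12300 K

(t − 60)^(-0.1332) = 190/329.7 = 0.57628.
t − 60 = 0.57628^(1/-0.1332) = 0.57628^(-7.508) = 62.667, so t = 122.667.
T = 100·t = 12267 K → 12300 K to the nearest 100 K.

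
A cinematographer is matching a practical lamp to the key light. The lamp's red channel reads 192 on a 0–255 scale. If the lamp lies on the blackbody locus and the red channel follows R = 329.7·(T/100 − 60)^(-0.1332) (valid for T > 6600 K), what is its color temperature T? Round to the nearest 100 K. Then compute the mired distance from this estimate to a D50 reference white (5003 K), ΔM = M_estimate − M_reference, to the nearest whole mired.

(t − 60)^(-0.1332) = 192/329.7 = 0.58235.
t − 60 = 0.58235^(1/-0.1332) = 0.58235^(-7.508) = 57.929, so t = 117.929.
T = 100·t = 11793 K → 11800 K to the nearest 100 K.
M_estimate = 10⁶/11800 = 84.75; M_reference = 10⁶/5003 = 199.88.
ΔM = 84.75 − 199.88 = -115.13 → -115 mireds.

-115 mireds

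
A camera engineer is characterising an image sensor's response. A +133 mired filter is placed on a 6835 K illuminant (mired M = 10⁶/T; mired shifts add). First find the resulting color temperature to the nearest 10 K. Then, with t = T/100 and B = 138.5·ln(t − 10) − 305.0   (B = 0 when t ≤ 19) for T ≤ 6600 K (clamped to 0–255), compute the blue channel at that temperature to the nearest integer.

145

M_in = 10⁶/6835 = 146.31; M_out = 146.31 + (+133) = 279.31.
T_out = 10⁶/279.31 = 3580.3 K → 3580 K; t = 35.8.
B = 138.5·ln(35.8 − 10) − 305.0 = 138.5·ln 25.8 − 305.0 = 138.5·3.2504 − 305.0 = 145.177.
Rounded: 145.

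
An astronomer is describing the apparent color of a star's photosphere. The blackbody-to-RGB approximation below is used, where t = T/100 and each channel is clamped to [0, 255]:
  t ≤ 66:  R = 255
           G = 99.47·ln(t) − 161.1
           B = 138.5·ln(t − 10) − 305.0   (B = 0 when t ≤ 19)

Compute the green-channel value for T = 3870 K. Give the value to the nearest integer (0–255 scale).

203

t = 3870/100 = 38.7; the t ≤ 66 branch applies.
G = 99.47·ln 38.7 − 161.1 = 99.47·3.6558 − 161.1 = 202.546.
Rounded: 203.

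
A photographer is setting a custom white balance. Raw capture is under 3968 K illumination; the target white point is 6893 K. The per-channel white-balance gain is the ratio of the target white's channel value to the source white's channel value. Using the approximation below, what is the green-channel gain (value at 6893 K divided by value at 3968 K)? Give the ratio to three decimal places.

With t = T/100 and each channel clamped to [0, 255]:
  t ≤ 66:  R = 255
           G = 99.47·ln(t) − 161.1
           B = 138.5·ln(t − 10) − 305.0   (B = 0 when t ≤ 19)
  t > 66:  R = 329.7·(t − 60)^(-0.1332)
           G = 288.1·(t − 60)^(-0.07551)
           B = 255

At 3968 K (t = 39.68):
  G = 99.47·ln 39.68 − 161.1 = 99.47·3.6808 − 161.1 = 205.034.
At 6893 K (t = 68.93):
  G = 288.1·(68.93 − 60)^(-0.07551) = 288.1·8.93^(-0.07551) = 288.1·0.84762 = 244.199.
Gain = 244.199 / 205.034 = 1.1910 → 1.191.

1.191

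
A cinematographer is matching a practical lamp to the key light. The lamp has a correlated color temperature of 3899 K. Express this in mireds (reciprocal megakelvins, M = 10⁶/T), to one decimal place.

M = 10⁶ / 3899 = 256.476 → 256.5 mireds.

256.5 mireds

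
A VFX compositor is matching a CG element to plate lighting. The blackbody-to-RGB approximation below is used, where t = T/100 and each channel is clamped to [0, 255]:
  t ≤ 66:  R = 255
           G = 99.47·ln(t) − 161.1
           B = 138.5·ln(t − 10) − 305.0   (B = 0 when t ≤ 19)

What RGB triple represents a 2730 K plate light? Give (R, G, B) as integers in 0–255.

(255, 168, 90)

t = 2730/100 = 27.3; the t ≤ 66 branch applies.
R = 255 by definition for t ≤ 66.
G = 99.47·ln 27.3 − 161.1 = 99.47·3.3069 − 161.1 = 167.836.
B = 138.5·ln(27.3 − 10) − 305.0 = 138.5·ln 17.3 − 305.0 = 138.5·2.8507 − 305.0 = 89.823.
Rounded: (255, 168, 90).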